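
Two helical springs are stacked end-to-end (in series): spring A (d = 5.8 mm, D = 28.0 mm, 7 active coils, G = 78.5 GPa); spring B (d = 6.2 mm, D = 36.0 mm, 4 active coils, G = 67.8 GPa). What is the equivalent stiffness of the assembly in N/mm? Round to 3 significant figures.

k_A = Gd⁴/(8D³N_a) = (78.5×10³)(5.8⁴)/(8·28.0³·7) = 72.264 N/mm
k_B = Gd⁴/(8D³N_a) = (67.8×10³)(6.2⁴)/(8·36.0³·4) = 67.103 N/mm
Series: 1/k_eq = 1/72.264 + 1/67.103 = 0.028741; k_eq = 34.794 N/mm

34.8 N/mm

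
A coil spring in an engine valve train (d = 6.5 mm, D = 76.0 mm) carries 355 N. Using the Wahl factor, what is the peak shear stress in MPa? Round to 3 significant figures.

281 MPa

Spring index C = D/d = 76.0/6.5 = 11.6923
K_W = (4C−1)/(4C−4) + 0.615/C = 45.769/42.769 + 0.0526 = 1.1227
τ₀ = 8FD/(πd³) = 8·355·76.0/(π·6.5³) = 215840/862.76 = 250.17 MPa
τ_max = K·τ₀ = 1.1227 × 250.17 = 280.88 MPa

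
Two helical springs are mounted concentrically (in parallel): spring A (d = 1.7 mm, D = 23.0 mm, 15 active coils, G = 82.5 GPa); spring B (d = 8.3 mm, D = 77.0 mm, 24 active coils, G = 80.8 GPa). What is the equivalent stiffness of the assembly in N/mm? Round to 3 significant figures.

4.85 N/mm

k_A = Gd⁴/(8D³N_a) = (82.5×10³)(1.7⁴)/(8·23.0³·15) = 0.47194 N/mm
k_B = Gd⁴/(8D³N_a) = (80.8×10³)(8.3⁴)/(8·77.0³·24) = 4.3747 N/mm
Parallel: k_eq = 0.47194 + 4.3747 = 4.8467 N/mm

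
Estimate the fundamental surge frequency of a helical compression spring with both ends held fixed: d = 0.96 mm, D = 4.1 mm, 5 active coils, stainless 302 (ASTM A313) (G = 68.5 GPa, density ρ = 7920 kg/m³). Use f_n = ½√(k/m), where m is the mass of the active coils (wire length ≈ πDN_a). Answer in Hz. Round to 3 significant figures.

k = Gd⁴/(8D³N_a) = (68.5×10³)(0.96⁴)/(8·4.1³·5) = 21.104 N/mm = 21104 N/m
Wire length L = πDN_a = π·4.1·5 = 64.403 mm
m = ρ·(πd²/4)·L = 7920 × 0.72382×10⁻⁶ m² × 0.064403 m = 0.0003692 kg
f_n = ½√(k/m) = 0.5·√(21104/0.0003692) = 0.5·√(5.7161e+07) = 3780.3 Hz

3780 Hz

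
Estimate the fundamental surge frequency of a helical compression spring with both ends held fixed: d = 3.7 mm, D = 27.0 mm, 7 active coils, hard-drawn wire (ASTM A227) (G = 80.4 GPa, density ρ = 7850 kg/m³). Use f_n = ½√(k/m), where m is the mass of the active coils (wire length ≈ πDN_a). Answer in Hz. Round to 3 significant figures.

k = Gd⁴/(8D³N_a) = (80.4×10³)(3.7⁴)/(8·27.0³·7) = 13.67 N/mm = 13670 N/m
Wire length L = πDN_a = π·27.0·7 = 593.76 mm
m = ρ·(πd²/4)·L = 7850 × 10.752×10⁻⁶ m² × 0.59376 m = 0.050116 kg
f_n = ½√(k/m) = 0.5·√(13670/0.050116) = 0.5·√(2.7278e+05) = 261.14 Hz

261 Hz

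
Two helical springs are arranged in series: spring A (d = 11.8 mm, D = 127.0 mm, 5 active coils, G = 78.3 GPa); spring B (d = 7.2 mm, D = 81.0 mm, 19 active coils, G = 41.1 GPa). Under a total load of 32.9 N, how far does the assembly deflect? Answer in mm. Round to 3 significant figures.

k_A = Gd⁴/(8D³N_a) = (78.3×10³)(11.8⁴)/(8·127.0³·5) = 18.528 N/mm
k_B = Gd⁴/(8D³N_a) = (41.1×10³)(7.2⁴)/(8·81.0³·19) = 1.3673 N/mm
Series: 1/k_eq = 1/18.528 + 1/1.3673 = 0.78533; k_eq = 1.2734 N/mm
δ = F/k_eq = 32.9/1.2734 = 25.837 mm

25.8 mm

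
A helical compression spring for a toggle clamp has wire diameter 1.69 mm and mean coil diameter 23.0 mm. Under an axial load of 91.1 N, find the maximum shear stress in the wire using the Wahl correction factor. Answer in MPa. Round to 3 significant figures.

Spring index C = D/d = 23.0/1.69 = 13.6095
K_W = (4C−1)/(4C−4) + 0.615/C = 53.438/50.438 + 0.0452 = 1.1047
τ₀ = 8FD/(πd³) = 8·91.1·23.0/(π·1.69³) = 16762.4/15.164 = 1105.4 MPa
τ_max = K·τ₀ = 1.1047 × 1105.4 = 1221.1 MPa

1220 MPa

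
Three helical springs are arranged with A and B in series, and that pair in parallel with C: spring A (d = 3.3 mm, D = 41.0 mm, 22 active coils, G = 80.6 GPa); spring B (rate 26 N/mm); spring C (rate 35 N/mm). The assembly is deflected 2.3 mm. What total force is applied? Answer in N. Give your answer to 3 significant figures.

82.3 N

k_A = Gd⁴/(8D³N_a) = (80.6×10³)(3.3⁴)/(8·41.0³·22) = 0.788 N/mm
Springs A,B series: k_AB = 1/(1/0.788+1/26) = 0.76482 N/mm; parallel with C: k_eq = 0.76482+35 = 35.765 N/mm
F = k_eq·δ = 35.765·2.3 = 82.259 N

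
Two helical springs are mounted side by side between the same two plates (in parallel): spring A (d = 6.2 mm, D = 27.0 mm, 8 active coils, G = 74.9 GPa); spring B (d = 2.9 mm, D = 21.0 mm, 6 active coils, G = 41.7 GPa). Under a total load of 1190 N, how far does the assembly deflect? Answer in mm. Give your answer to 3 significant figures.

k_A = Gd⁴/(8D³N_a) = (74.9×10³)(6.2⁴)/(8·27.0³·8) = 87.857 N/mm
k_B = Gd⁴/(8D³N_a) = (41.7×10³)(2.9⁴)/(8·21.0³·6) = 6.6348 N/mm
Parallel: k_eq = 87.857 + 6.6348 = 94.492 N/mm
δ = F/k_eq = 1190/94.492 = 12.594 mm

12.6 mm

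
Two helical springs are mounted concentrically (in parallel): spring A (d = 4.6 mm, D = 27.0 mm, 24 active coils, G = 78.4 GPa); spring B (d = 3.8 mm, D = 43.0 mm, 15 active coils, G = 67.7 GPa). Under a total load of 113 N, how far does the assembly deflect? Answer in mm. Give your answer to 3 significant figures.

k_A = Gd⁴/(8D³N_a) = (78.4×10³)(4.6⁴)/(8·27.0³·24) = 9.2887 N/mm
k_B = Gd⁴/(8D³N_a) = (67.7×10³)(3.8⁴)/(8·43.0³·15) = 1.4796 N/mm
Parallel: k_eq = 9.2887 + 1.4796 = 10.768 N/mm
δ = F/k_eq = 113/10.768 = 10.494 mm

10.5 mm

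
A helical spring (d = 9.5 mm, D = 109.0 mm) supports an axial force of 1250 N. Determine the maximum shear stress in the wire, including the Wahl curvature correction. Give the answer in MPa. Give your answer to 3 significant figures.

Spring index C = D/d = 109.0/9.5 = 11.4737
K_W = (4C−1)/(4C−4) + 0.615/C = 44.895/41.895 + 0.0536 = 1.1252
τ₀ = 8FD/(πd³) = 8·1250·109.0/(π·9.5³) = 1.09e+06/2693.5 = 404.67 MPa
τ_max = K·τ₀ = 1.1252 × 404.67 = 455.34 MPa

455 MPa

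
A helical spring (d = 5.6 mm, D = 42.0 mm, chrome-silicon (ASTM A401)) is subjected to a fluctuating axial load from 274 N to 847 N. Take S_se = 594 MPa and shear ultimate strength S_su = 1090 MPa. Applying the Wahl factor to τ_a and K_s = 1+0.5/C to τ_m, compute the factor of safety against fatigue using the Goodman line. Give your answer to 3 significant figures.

C = D/d = 42.0/5.6 = 7.5000; K_W = (4C−1)/(4C−4)+0.615/C = 1.1974; K_s = 1+0.5/C = 1.0667
F_a = (F_max−F_min)/2 = 286.5 N; F_m = (F_max+F_min)/2 = 560.5 N
τ_a = K_W·8F_aD/(πd³) = 1.1974 × 174.48 = 208.92 MPa
τ_m = K_s·8F_mD/(πd³) = 1.0667 × 341.35 = 364.11 MPa
Goodman: 1/n_f = τ_a/S_se + τ_m/S_su = 208.92/594 + 364.11/1090 = 0.35172 + 0.33404 = 0.68576
n_f = 1/0.68576 = 1.458

1.46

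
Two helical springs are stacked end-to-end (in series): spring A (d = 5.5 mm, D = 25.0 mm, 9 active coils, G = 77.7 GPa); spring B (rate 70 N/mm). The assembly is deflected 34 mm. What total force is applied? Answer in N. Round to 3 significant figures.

1130 N

k_A = Gd⁴/(8D³N_a) = (77.7×10³)(5.5⁴)/(8·25.0³·9) = 63.2 N/mm
Series: 1/k_eq = 1/63.2 + 1/70 = 0.030108; k_eq = 33.213 N/mm
F = k_eq·δ = 33.213·34 = 1129.3 N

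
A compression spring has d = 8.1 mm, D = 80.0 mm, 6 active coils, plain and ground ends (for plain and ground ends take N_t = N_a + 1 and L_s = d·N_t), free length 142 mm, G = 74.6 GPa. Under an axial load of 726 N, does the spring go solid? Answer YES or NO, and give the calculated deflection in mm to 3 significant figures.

NO, δ = 55.6 mm

k = Gd⁴/(8D³N_a) = (74.6×10³)(8.1⁴)/(8·80.0³·6) = 13.067 N/mm
N_t = 7; L_s = 8.1·7 = 56.7 mm; δ_solid = L₀ − L_s = 142 − 56.7 = 85.3 mm
δ = F/k = 726/13.067 = 55.561 mm
δ < δ_solid → spring does not go solid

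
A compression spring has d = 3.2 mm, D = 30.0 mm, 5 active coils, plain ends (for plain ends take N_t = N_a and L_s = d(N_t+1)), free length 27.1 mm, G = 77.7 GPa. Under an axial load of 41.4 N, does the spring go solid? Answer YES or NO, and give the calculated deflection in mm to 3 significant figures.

NO, δ = 5.49 mm

k = Gd⁴/(8D³N_a) = (77.7×10³)(3.2⁴)/(8·30.0³·5) = 7.5439 N/mm
N_t = 5; L_s = 3.2·6 = 19.2 mm; δ_solid = L₀ − L_s = 27.1 − 19.2 = 7.9 mm
δ = F/k = 41.4/7.5439 = 5.4879 mm
δ < δ_solid → spring does not go solid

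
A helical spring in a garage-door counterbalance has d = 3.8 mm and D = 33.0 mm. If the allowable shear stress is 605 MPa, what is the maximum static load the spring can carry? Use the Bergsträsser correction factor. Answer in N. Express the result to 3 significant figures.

C = D/d = 33.0/3.8 = 8.6842
K_B = (4C+2)/(4C−3) = 36.737/31.737 = 1.1575
τ_max = K·8FD/(πd³) → F_max = τ_allow·πd³/(8DK)
F_max = 605·π·3.8³/(8·33.0·1.1575) = 1.0429e+05/305.59 = 341.28 N

341 N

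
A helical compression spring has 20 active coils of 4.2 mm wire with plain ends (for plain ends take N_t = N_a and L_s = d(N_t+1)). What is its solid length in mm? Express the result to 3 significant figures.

88.2 mm

plain ends: N_t = N_a = 20
L_s = d·(N_t+1) = 4.2 × 21 = 88.2 mm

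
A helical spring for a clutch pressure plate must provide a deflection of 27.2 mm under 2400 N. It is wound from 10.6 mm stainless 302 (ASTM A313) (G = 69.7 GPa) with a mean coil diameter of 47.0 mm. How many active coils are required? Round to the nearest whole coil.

12

Required rate k = F/δ = 2400/27.2 = 88.235 N/mm
N_a = Gd⁴/(8D³k) = (69.7×10³ × 10.6⁴)/(8 × 47.0³ × 88.235)
    = 8.79946e+08 / 7.32868e+07 = 12.01 → 12 coils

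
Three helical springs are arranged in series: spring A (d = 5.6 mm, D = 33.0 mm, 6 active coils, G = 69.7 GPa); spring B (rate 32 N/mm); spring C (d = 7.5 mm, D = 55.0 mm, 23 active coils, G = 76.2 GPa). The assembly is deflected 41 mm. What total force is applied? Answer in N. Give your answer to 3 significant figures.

224 N

k_A = Gd⁴/(8D³N_a) = (69.7×10³)(5.6⁴)/(8·33.0³·6) = 39.738 N/mm
k_C = Gd⁴/(8D³N_a) = (76.2×10³)(7.5⁴)/(8·55.0³·23) = 7.8758 N/mm
Series: 1/k_eq = 1/39.738 + 1/32 + 1/7.8758 = 0.18339; k_eq = 5.453 N/mm
F = k_eq·δ = 5.453·41 = 223.57 N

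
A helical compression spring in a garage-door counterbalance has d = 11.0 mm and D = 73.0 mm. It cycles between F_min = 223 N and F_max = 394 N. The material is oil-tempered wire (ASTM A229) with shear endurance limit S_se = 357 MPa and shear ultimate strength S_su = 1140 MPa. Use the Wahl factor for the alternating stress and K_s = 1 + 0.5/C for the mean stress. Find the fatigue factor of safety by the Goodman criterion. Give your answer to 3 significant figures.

C = D/d = 73.0/11.0 = 6.6364; K_W = (4C−1)/(4C−4)+0.615/C = 1.2257; K_s = 1+0.5/C = 1.0753
F_a = (F_max−F_min)/2 = 85.5 N; F_m = (F_max+F_min)/2 = 308.5 N
τ_a = K_W·8F_aD/(πd³) = 1.2257 × 11.941 = 14.637 MPa
τ_m = K_s·8F_mD/(πd³) = 1.0753 × 43.086 = 46.333 MPa
Goodman: 1/n_f = τ_a/S_se + τ_m/S_su = 14.637/357 + 46.333/1140 = 0.04100 + 0.04064 = 0.081642
n_f = 1/0.081642 = 12.25

12.2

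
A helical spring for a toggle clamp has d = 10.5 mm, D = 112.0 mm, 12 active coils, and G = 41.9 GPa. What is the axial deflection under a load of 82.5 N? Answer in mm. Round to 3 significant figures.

k = Gd⁴/(8D³N_a) = (41.9×10³)(10.5⁴)/(8·112.0³·12) = 3.7761 N/mm
δ = F/k = 82.5 / 3.7761 = 21.848 mm

21.8 mm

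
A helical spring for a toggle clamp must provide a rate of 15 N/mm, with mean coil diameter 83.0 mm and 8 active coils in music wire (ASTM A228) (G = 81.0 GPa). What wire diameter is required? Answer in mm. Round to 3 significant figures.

d = (8D³N_a·k / G)^(1/4) = (8·83.0³·8·15 / (81.0×10³))^0.25
  = (6776.7)^0.25 = 9.0731 mm

9.07 mm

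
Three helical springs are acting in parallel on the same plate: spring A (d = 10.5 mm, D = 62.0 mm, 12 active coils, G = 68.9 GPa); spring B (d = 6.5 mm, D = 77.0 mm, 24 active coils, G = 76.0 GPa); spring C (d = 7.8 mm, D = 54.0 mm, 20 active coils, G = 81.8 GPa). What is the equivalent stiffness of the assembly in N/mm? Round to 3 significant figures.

50.2 N/mm

k_A = Gd⁴/(8D³N_a) = (68.9×10³)(10.5⁴)/(8·62.0³·12) = 36.604 N/mm
k_B = Gd⁴/(8D³N_a) = (76.0×10³)(6.5⁴)/(8·77.0³·24) = 1.5477 N/mm
k_C = Gd⁴/(8D³N_a) = (81.8×10³)(7.8⁴)/(8·54.0³·20) = 12.018 N/mm
Parallel: k_eq = 36.604 + 1.5477 + 12.018 = 50.17 N/mm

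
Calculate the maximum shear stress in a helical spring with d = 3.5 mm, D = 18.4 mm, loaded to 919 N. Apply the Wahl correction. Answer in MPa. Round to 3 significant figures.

Spring index C = D/d = 18.4/3.5 = 5.2571
K_W = (4C−1)/(4C−4) + 0.615/C = 20.029/17.029 + 0.1170 = 1.2932
τ₀ = 8FD/(πd³) = 8·919·18.4/(π·3.5³) = 135277/134.7 = 1004.3 MPa
τ_max = K·τ₀ = 1.2932 × 1004.3 = 1298.7 MPa

1300 MPa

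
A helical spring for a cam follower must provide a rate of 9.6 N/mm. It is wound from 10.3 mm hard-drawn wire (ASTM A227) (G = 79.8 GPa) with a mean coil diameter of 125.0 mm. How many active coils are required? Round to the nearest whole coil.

N_a = Gd⁴/(8D³k) = (79.8×10³ × 10.3⁴)/(8 × 125.0³ × 9.6)
    = 8.98156e+08 / 1.5e+08 = 5.988 → 6 coils

6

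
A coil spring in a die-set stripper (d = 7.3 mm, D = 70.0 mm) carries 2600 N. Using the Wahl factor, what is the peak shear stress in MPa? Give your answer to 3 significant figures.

Spring index C = D/d = 70.0/7.3 = 9.5890
K_W = (4C−1)/(4C−4) + 0.615/C = 37.356/34.356 + 0.0641 = 1.1515
τ₀ = 8FD/(πd³) = 8·2600·70.0/(π·7.3³) = 1.456e+06/1222.1 = 1191.4 MPa
τ_max = K·τ₀ = 1.1515 × 1191.4 = 1371.8 MPa

1370 MPa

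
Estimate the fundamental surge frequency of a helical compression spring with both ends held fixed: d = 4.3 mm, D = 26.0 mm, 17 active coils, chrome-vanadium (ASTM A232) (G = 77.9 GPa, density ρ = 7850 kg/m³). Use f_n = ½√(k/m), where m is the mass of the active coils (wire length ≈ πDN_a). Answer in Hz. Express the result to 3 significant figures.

k = Gd⁴/(8D³N_a) = (77.9×10³)(4.3⁴)/(8·26.0³·17) = 11.142 N/mm = 11142 N/m
Wire length L = πDN_a = π·26.0·17 = 1388.6 mm
m = ρ·(πd²/4)·L = 7850 × 14.522×10⁻⁶ m² × 1.3886 m = 0.1583 kg
f_n = ½√(k/m) = 0.5·√(11142/0.1583) = 0.5·√(70386) = 132.65 Hz

133 Hz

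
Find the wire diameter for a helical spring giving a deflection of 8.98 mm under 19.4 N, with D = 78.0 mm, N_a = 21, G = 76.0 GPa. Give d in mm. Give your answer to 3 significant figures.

6.90 mm

Required rate k = F/δ = 19.4/8.98 = 2.1604 N/mm
d = (8D³N_a·k / G)^(1/4) = (8·78.0³·21·2.1604 / (76.0×10³))^0.25
  = (2266.2)^0.25 = 6.8996 mm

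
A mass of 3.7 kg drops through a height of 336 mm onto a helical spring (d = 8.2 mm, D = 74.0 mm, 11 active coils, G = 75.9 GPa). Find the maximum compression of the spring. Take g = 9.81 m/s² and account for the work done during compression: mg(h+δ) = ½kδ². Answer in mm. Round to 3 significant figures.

54.3 mm

k = Gd⁴/(8D³N_a) = (75.9×10³)(8.2⁴)/(8·74.0³·11) = 9.6232 N/mm
W = mg = 3.7 × 9.81 = 36.297 N
½kδ² − Wδ − Wh = 0 → δ = (W + √(W² + 2kWh))/k
δ = (36.297 + √(1317.5 + 234725))/9.6232 = (36.297 + 485.84)/9.6232 = 54.258 mm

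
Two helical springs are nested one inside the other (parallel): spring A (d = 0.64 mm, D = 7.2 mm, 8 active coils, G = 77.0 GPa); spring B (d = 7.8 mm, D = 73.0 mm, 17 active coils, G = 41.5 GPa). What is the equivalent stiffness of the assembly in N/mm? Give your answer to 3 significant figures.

3.44 N/mm

k_A = Gd⁴/(8D³N_a) = (77.0×10³)(0.64⁴)/(8·7.2³·8) = 0.5408 N/mm
k_B = Gd⁴/(8D³N_a) = (41.5×10³)(7.8⁴)/(8·73.0³·17) = 2.9035 N/mm
Parallel: k_eq = 0.5408 + 2.9035 = 3.4443 N/mm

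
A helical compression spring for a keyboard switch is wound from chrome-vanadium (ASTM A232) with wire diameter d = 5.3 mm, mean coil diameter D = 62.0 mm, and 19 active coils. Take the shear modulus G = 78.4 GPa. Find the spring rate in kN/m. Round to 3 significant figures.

1.71 kN/m

k = Gd⁴/(8D³N_a) = (78.4×10³ × 5.3⁴) / (8 × 62.0³ × 19)
  = 6.18614e+07 / 3.62259e+07 = 1.7077 N/mm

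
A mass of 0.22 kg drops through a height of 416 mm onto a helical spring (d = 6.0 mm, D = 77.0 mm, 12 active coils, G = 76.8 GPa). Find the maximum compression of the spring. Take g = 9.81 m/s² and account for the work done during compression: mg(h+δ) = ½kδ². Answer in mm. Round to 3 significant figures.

29.1 mm

k = Gd⁴/(8D³N_a) = (76.8×10³)(6.0⁴)/(8·77.0³·12) = 2.271 N/mm
W = mg = 0.22 × 9.81 = 2.1582 N
½kδ² − Wδ − Wh = 0 → δ = (W + √(W² + 2kWh))/k
δ = (2.1582 + √(4.6578 + 4077.91))/2.271 = (2.1582 + 63.895)/2.271 = 29.085 mm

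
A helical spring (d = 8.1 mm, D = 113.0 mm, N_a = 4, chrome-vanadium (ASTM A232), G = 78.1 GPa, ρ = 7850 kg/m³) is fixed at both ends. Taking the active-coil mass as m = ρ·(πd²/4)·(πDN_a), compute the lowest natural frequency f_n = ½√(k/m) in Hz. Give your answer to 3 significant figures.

k = Gd⁴/(8D³N_a) = (78.1×10³)(8.1⁴)/(8·113.0³·4) = 7.2812 N/mm = 7281.2 N/m
Wire length L = πDN_a = π·113.0·4 = 1420 mm
m = ρ·(πd²/4)·L = 7850 × 51.53×10⁻⁶ m² × 1.42 m = 0.5744 kg
f_n = ½√(k/m) = 0.5·√(7281.2/0.5744) = 0.5·√(12676) = 56.294 Hz

56.3 Hz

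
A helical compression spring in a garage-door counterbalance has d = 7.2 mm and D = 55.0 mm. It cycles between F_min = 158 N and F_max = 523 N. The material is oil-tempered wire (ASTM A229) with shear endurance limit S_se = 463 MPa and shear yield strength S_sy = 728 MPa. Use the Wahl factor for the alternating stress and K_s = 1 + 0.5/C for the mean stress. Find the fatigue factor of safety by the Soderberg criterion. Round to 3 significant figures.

C = D/d = 55.0/7.2 = 7.6389; K_W = (4C−1)/(4C−4)+0.615/C = 1.1935; K_s = 1+0.5/C = 1.0655
F_a = (F_max−F_min)/2 = 182.5 N; F_m = (F_max+F_min)/2 = 340.5 N
τ_a = K_W·8F_aD/(πd³) = 1.1935 × 68.481 = 81.73 MPa
τ_m = K_s·8F_mD/(πd³) = 1.0655 × 127.77 = 136.13 MPa
Soderberg: 1/n_f = τ_a/S_se + τ_m/S_sy = 81.73/463 + 136.13/728 = 0.17652 + 0.18699 = 0.36352
n_f = 1/0.36352 = 2.751

2.75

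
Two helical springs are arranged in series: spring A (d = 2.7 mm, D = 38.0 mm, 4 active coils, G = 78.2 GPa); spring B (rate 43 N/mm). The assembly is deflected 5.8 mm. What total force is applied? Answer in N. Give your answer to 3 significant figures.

13.0 N

k_A = Gd⁴/(8D³N_a) = (78.2×10³)(2.7⁴)/(8·38.0³·4) = 2.3668 N/mm
Series: 1/k_eq = 1/2.3668 + 1/43 = 0.44577; k_eq = 2.2433 N/mm
F = k_eq·δ = 2.2433·5.8 = 13.011 N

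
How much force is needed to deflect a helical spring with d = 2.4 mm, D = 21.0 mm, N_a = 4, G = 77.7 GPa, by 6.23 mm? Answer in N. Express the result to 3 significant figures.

k = Gd⁴/(8D³N_a) = (77.7×10³)(2.4⁴)/(8·21.0³·4) = 8.6988 N/mm
F = k·δ = 8.6988 × 6.23 = 54.193 N

54.2 N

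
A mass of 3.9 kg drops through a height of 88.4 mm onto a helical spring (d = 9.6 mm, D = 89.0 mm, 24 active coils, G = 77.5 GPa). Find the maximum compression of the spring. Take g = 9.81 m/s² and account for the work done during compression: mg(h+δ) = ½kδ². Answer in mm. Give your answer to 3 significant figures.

k = Gd⁴/(8D³N_a) = (77.5×10³)(9.6⁴)/(8·89.0³·24) = 4.8631 N/mm
W = mg = 3.9 × 9.81 = 38.259 N
½kδ² − Wδ − Wh = 0 → δ = (W + √(W² + 2kWh))/k
δ = (38.259 + √(1463.8 + 32895.1))/4.8631 = (38.259 + 185.36)/4.8631 = 45.983 mm

46.0 mm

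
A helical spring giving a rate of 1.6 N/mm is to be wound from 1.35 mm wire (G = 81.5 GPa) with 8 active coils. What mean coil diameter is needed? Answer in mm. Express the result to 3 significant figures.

D = (Gd⁴/(8N_a·k))^(1/3) = (81.5×10³·1.35⁴/(8·8·1.6))^(1/3)
  = (2643.58)^(1/3) = 13.8271 mm

13.8 mm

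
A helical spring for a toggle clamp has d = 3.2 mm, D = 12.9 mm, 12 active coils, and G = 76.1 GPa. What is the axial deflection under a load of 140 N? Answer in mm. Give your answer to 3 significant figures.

3.62 mm

k = Gd⁴/(8D³N_a) = (76.1×10³)(3.2⁴)/(8·12.9³·12) = 38.721 N/mm
δ = F/k = 140 / 38.721 = 3.6156 mm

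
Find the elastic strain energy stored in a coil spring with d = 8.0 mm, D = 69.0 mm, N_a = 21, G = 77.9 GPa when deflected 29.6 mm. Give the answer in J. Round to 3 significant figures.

k = Gd⁴/(8D³N_a) = (77.9×10³)(8.0⁴)/(8·69.0³·21) = 5.7815 N/mm
U = ½kδ² = 0.5 × 5.7815 × 29.6² = 2532.8 N·mm = 2.5328 J

2.53 J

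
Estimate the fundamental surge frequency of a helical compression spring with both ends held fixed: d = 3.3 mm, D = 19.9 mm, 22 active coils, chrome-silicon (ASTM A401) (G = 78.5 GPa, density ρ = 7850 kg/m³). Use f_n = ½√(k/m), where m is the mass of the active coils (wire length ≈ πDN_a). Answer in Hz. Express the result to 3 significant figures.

k = Gd⁴/(8D³N_a) = (78.5×10³)(3.3⁴)/(8·19.9³·22) = 6.712 N/mm = 6712 N/m
Wire length L = πDN_a = π·19.9·22 = 1375.4 mm
m = ρ·(πd²/4)·L = 7850 × 8.553×10⁻⁶ m² × 1.3754 m = 0.092345 kg
f_n = ½√(k/m) = 0.5·√(6712/0.092345) = 0.5·√(72684) = 134.8 Hz

135 Hz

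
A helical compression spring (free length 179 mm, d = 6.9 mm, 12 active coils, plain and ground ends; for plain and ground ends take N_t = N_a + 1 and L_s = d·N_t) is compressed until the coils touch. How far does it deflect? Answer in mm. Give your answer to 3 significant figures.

N_t = 13; L_s = 6.9·13 = 89.7 mm
δ_solid = L₀ − L_s = 179 − 89.7 = 89.3 mm

89.3 mm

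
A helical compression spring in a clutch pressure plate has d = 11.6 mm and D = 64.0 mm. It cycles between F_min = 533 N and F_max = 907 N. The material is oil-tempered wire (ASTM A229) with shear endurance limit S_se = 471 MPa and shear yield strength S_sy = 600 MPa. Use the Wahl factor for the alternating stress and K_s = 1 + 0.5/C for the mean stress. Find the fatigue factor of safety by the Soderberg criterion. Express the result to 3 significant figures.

C = D/d = 64.0/11.6 = 5.5172; K_W = (4C−1)/(4C−4)+0.615/C = 1.2775; K_s = 1+0.5/C = 1.0906
F_a = (F_max−F_min)/2 = 187 N; F_m = (F_max+F_min)/2 = 720 N
τ_a = K_W·8F_aD/(πd³) = 1.2775 × 19.525 = 24.943 MPa
τ_m = K_s·8F_mD/(πd³) = 1.0906 × 75.176 = 81.989 MPa
Soderberg: 1/n_f = τ_a/S_se + τ_m/S_sy = 24.943/471 + 81.989/600 = 0.05296 + 0.13665 = 0.18961
n_f = 1/0.18961 = 5.274

5.27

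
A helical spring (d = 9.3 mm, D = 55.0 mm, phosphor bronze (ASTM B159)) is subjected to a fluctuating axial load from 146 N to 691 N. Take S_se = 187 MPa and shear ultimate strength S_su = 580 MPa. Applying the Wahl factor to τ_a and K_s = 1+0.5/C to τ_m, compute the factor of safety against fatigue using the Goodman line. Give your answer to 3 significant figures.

2.20

C = D/d = 55.0/9.3 = 5.9140; K_W = (4C−1)/(4C−4)+0.615/C = 1.2566; K_s = 1+0.5/C = 1.0845
F_a = (F_max−F_min)/2 = 272.5 N; F_m = (F_max+F_min)/2 = 418.5 N
τ_a = K_W·8F_aD/(πd³) = 1.2566 × 47.448 = 59.624 MPa
τ_m = K_s·8F_mD/(πd³) = 1.0845 × 72.87 = 79.031 MPa
Goodman: 1/n_f = τ_a/S_se + τ_m/S_su = 59.624/187 + 79.031/580 = 0.31885 + 0.13626 = 0.45511
n_f = 1/0.45511 = 2.197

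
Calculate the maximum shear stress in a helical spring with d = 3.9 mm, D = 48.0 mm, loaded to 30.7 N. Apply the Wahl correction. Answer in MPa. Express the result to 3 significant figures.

70.6 MPa

Spring index C = D/d = 48.0/3.9 = 12.3077
K_W = (4C−1)/(4C−4) + 0.615/C = 48.231/45.231 + 0.0500 = 1.1163
τ₀ = 8FD/(πd³) = 8·30.7·48.0/(π·3.9³) = 11788.8/186.36 = 63.26 MPa
τ_max = K·τ₀ = 1.1163 × 63.26 = 70.616 MPa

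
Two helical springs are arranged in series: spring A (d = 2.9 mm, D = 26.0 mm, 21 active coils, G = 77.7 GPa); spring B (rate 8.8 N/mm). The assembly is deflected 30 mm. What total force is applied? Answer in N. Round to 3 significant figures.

k_A = Gd⁴/(8D³N_a) = (77.7×10³)(2.9⁴)/(8·26.0³·21) = 1.8612 N/mm
Series: 1/k_eq = 1/1.8612 + 1/8.8 = 0.65094; k_eq = 1.5363 N/mm
F = k_eq·δ = 1.5363·30 = 46.088 N

46.1 N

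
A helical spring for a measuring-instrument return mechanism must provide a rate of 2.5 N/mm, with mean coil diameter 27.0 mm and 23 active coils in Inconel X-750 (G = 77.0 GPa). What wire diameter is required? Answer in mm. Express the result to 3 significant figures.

3.29 mm

d = (8D³N_a·k / G)^(1/4) = (8·27.0³·23·2.5 / (77.0×10³))^0.25
  = (117.59)^0.25 = 3.2930 mm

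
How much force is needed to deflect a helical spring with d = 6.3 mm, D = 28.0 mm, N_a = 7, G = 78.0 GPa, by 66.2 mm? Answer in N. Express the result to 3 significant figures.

k = Gd⁴/(8D³N_a) = (78.0×10³)(6.3⁴)/(8·28.0³·7) = 99.953 N/mm
F = k·δ = 99.953 × 66.2 = 6616.9 N

6620 N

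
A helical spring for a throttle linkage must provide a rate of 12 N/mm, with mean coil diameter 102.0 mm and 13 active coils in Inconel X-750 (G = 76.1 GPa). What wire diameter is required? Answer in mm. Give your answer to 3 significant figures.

11.5 mm

d = (8D³N_a·k / G)^(1/4) = (8·102.0³·13·12 / (76.1×10³))^0.25
  = (17403)^0.25 = 11.4857 mm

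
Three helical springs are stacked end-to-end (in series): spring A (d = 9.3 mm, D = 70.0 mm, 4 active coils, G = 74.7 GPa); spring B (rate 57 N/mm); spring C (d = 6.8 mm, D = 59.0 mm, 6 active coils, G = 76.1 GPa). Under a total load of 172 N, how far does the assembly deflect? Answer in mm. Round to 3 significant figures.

16.8 mm

k_A = Gd⁴/(8D³N_a) = (74.7×10³)(9.3⁴)/(8·70.0³·4) = 50.911 N/mm
k_C = Gd⁴/(8D³N_a) = (76.1×10³)(6.8⁴)/(8·59.0³·6) = 16.505 N/mm
Series: 1/k_eq = 1/50.911 + 1/57 + 1/16.505 = 0.097773; k_eq = 10.228 N/mm
δ = F/k_eq = 172/10.228 = 16.817 mm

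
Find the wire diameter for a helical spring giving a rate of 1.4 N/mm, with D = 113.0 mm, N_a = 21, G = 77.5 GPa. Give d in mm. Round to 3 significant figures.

8.13 mm

d = (8D³N_a·k / G)^(1/4) = (8·113.0³·21·1.4 / (77.5×10³))^0.25
  = (4379)^0.25 = 8.1347 mm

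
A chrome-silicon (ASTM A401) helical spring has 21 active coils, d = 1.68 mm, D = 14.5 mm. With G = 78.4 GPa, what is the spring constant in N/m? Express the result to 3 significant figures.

1220 N/m

k = Gd⁴/(8D³N_a) = (78.4×10³ × 1.68⁴) / (8 × 14.5³ × 21)
  = 624530 / 512169 = 1.2194 N/mm = 1219.4 N/m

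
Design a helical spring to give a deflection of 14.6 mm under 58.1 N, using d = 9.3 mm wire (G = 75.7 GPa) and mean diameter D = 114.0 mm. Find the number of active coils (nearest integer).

12

Required rate k = F/δ = 58.1/14.6 = 3.9795 N/mm
N_a = Gd⁴/(8D³k) = (75.7×10³ × 9.3⁴)/(8 × 114.0³ × 3.9795)
    = 5.66275e+08 / 4.71659e+07 = 12.01 → 12 coils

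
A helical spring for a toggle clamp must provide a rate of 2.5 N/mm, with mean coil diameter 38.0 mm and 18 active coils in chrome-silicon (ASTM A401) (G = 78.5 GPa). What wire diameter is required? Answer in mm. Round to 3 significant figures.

d = (8D³N_a·k / G)^(1/4) = (8·38.0³·18·2.5 / (78.5×10³))^0.25
  = (251.64)^0.25 = 3.9829 mm

3.98 mm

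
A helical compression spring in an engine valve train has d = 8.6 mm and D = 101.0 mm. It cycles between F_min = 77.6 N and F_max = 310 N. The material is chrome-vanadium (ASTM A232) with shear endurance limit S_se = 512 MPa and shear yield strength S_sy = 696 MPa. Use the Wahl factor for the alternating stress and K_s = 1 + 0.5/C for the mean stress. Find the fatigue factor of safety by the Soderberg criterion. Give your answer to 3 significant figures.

C = D/d = 101.0/8.6 = 11.7442; K_W = (4C−1)/(4C−4)+0.615/C = 1.1222; K_s = 1+0.5/C = 1.0426
F_a = (F_max−F_min)/2 = 116.2 N; F_m = (F_max+F_min)/2 = 193.8 N
τ_a = K_W·8F_aD/(πd³) = 1.1222 × 46.986 = 52.727 MPa
τ_m = K_s·8F_mD/(πd³) = 1.0426 × 78.365 = 81.701 MPa
Soderberg: 1/n_f = τ_a/S_se + τ_m/S_sy = 52.727/512 + 81.701/696 = 0.10298 + 0.11739 = 0.22037
n_f = 1/0.22037 = 4.538

4.54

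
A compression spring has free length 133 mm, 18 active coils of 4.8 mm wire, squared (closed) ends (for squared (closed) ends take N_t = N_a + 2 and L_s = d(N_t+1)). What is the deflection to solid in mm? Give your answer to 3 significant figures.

32.2 mm

N_t = 20; L_s = 4.8·21 = 100.8 mm
δ_solid = L₀ − L_s = 133 − 100.8 = 32.2 mm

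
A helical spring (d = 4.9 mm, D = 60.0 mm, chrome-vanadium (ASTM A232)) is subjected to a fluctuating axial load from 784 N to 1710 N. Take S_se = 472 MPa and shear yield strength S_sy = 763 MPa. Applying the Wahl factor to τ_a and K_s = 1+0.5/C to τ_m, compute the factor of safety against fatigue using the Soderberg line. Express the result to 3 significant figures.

0.275

C = D/d = 60.0/4.9 = 12.2449; K_W = (4C−1)/(4C−4)+0.615/C = 1.1169; K_s = 1+0.5/C = 1.0408
F_a = (F_max−F_min)/2 = 463 N; F_m = (F_max+F_min)/2 = 1247 N
τ_a = K_W·8F_aD/(πd³) = 1.1169 × 601.29 = 671.59 MPa
τ_m = K_s·8F_mD/(πd³) = 1.0408 × 1619.5 = 1685.6 MPa
Soderberg: 1/n_f = τ_a/S_se + τ_m/S_sy = 671.59/472 + 1685.6/763 = 1.42287 + 2.20916 = 3.632
n_f = 1/3.632 = 0.2753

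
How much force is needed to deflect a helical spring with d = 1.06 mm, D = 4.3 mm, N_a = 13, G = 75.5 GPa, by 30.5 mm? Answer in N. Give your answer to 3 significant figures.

352 N

k = Gd⁴/(8D³N_a) = (75.5×10³)(1.06⁴)/(8·4.3³·13) = 11.527 N/mm
F = k·δ = 11.527 × 30.5 = 351.59 N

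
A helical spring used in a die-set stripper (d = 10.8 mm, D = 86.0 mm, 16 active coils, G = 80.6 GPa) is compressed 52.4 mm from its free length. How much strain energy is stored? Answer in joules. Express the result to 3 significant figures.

18.5 J

k = Gd⁴/(8D³N_a) = (80.6×10³)(10.8⁴)/(8·86.0³·16) = 13.469 N/mm
U = ½kδ² = 0.5 × 13.469 × 52.4² = 18491 N·mm = 18.491 J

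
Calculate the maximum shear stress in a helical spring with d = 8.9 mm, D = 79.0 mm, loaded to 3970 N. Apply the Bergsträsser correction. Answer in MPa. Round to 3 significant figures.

Spring index C = D/d = 79.0/8.9 = 8.8764
K_B = (4C+2)/(4C−3) = 37.506/32.506 = 1.1538
τ₀ = 8FD/(πd³) = 8·3970·79.0/(π·8.9³) = 2.50904e+06/2214.7 = 1132.9 MPa
τ_max = K·τ₀ = 1.1538 × 1132.9 = 1307.2 MPa

1310 MPa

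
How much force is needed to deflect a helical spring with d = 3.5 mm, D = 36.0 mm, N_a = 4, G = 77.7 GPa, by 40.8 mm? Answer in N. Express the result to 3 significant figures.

k = Gd⁴/(8D³N_a) = (77.7×10³)(3.5⁴)/(8·36.0³·4) = 7.8097 N/mm
F = k·δ = 7.8097 × 40.8 = 318.64 N

319 N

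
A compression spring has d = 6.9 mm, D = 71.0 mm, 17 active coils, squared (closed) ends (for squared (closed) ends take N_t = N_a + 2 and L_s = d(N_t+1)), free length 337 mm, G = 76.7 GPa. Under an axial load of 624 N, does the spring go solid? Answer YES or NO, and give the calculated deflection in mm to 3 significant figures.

NO, δ = 175 mm

k = Gd⁴/(8D³N_a) = (76.7×10³)(6.9⁴)/(8·71.0³·17) = 3.5717 N/mm
N_t = 19; L_s = 6.9·20 = 138 mm; δ_solid = L₀ − L_s = 337 − 138 = 199 mm
δ = F/k = 624/3.5717 = 174.71 mm
δ < δ_solid → spring does not go solid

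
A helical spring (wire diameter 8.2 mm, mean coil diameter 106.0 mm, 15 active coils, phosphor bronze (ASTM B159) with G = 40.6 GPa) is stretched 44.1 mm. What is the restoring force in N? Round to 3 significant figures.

56.6 N

k = Gd⁴/(8D³N_a) = (40.6×10³)(8.2⁴)/(8·106.0³·15) = 1.2843 N/mm
F = k·δ = 1.2843 × 44.1 = 56.64 N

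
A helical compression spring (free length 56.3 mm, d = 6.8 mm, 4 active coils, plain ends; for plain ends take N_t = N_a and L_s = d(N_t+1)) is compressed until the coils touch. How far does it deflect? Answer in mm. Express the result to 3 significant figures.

22.3 mm

N_t = 4; L_s = 6.8·5 = 34 mm
δ_solid = L₀ − L_s = 56.3 − 34 = 22.3 mm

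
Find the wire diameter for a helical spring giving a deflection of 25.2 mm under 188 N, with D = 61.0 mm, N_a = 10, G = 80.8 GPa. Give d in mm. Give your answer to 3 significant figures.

6.40 mm

Required rate k = F/δ = 188/25.2 = 7.4603 N/mm
d = (8D³N_a·k / G)^(1/4) = (8·61.0³·10·7.4603 / (80.8×10³))^0.25
  = (1676.6)^0.25 = 6.3989 mm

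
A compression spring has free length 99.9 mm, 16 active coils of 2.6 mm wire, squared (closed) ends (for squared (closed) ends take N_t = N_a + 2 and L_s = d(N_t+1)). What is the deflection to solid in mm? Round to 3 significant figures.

50.5 mm

N_t = 18; L_s = 2.6·19 = 49.4 mm
δ_solid = L₀ − L_s = 99.9 − 49.4 = 50.5 mm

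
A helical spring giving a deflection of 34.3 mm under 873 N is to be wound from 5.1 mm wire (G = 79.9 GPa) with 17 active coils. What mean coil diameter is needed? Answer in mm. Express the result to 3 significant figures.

Required rate k = F/δ = 873/34.3 = 25.452 N/mm
D = (Gd⁴/(8N_a·k))^(1/3) = (79.9×10³·5.1⁴/(8·17·25.452))^(1/3)
  = (15616)^(1/3) = 24.9952 mm

25.0 mm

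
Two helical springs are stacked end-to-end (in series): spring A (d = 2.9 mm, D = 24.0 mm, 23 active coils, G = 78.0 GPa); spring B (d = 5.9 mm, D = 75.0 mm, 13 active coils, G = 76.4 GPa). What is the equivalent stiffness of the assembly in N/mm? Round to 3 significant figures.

1.07 N/mm

k_A = Gd⁴/(8D³N_a) = (78.0×10³)(2.9⁴)/(8·24.0³·23) = 2.1689 N/mm
k_B = Gd⁴/(8D³N_a) = (76.4×10³)(5.9⁴)/(8·75.0³·13) = 2.11 N/mm
Series: 1/k_eq = 1/2.1689 + 1/2.11 = 0.935; k_eq = 1.0695 N/mm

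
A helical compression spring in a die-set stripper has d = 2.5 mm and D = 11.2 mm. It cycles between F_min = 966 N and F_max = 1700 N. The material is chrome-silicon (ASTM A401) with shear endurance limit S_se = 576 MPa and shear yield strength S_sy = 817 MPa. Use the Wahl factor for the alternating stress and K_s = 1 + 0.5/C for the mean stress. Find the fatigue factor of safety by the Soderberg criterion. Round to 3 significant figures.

C = D/d = 11.2/2.5 = 4.4800; K_W = (4C−1)/(4C−4)+0.615/C = 1.3528; K_s = 1+0.5/C = 1.1116
F_a = (F_max−F_min)/2 = 367 N; F_m = (F_max+F_min)/2 = 1333 N
τ_a = K_W·8F_aD/(πd³) = 1.3528 × 669.89 = 906.22 MPa
τ_m = K_s·8F_mD/(πd³) = 1.1116 × 2433.1 = 2704.7 MPa
Soderberg: 1/n_f = τ_a/S_se + τ_m/S_sy = 906.22/576 + 2704.7/817 = 1.57331 + 3.31053 = 4.8838
n_f = 1/4.8838 = 0.2048

0.205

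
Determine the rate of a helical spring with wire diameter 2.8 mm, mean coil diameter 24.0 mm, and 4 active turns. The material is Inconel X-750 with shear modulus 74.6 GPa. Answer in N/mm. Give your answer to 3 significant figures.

10.4 N/mm

k = Gd⁴/(8D³N_a) = (74.6×10³ × 2.8⁴) / (8 × 24.0³ × 4)
  = 4.58533e+06 / 442368 = 10.365 N/mm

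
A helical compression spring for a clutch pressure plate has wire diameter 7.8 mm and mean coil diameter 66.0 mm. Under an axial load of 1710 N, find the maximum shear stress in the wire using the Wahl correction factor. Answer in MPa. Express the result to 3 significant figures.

711 MPa

Spring index C = D/d = 66.0/7.8 = 8.4615
K_W = (4C−1)/(4C−4) + 0.615/C = 32.846/29.846 + 0.0727 = 1.1732
τ₀ = 8FD/(πd³) = 8·1710·66.0/(π·7.8³) = 902880/1490.8 = 605.61 MPa
τ_max = K·τ₀ = 1.1732 × 605.61 = 710.51 MPa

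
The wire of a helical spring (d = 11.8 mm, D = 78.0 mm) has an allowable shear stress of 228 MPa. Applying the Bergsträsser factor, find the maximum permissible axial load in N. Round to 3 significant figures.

C = D/d = 78.0/11.8 = 6.6102
K_B = (4C+2)/(4C−3) = 28.441/23.441 = 1.2133
τ_max = K·8FD/(πd³) → F_max = τ_allow·πd³/(8DK)
F_max = 228·π·11.8³/(8·78.0·1.2133) = 1.1769e+06/757.1 = 1554.4 N

1550 N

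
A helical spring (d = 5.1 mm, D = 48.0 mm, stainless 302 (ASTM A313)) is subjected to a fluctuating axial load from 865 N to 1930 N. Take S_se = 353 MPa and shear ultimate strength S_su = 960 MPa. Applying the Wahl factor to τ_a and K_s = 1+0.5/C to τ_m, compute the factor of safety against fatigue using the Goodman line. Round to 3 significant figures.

0.331

C = D/d = 48.0/5.1 = 9.4118; K_W = (4C−1)/(4C−4)+0.615/C = 1.1545; K_s = 1+0.5/C = 1.0531
F_a = (F_max−F_min)/2 = 532.5 N; F_m = (F_max+F_min)/2 = 1397.5 N
τ_a = K_W·8F_aD/(πd³) = 1.1545 × 490.67 = 566.48 MPa
τ_m = K_s·8F_mD/(πd³) = 1.0531 × 1287.7 = 1356.1 MPa
Goodman: 1/n_f = τ_a/S_se + τ_m/S_su = 566.48/353 + 1356.1/960 = 1.60476 + 1.41264 = 3.0174
n_f = 1/3.0174 = 0.3314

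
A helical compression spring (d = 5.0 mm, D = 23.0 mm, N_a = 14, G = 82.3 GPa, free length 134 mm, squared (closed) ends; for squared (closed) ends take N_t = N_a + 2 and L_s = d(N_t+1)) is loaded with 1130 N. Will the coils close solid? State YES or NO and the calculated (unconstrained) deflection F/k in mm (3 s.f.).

k = Gd⁴/(8D³N_a) = (82.3×10³)(5.0⁴)/(8·23.0³·14) = 37.747 N/mm
N_t = 16; L_s = 5.0·17 = 85 mm; δ_solid = L₀ − L_s = 134 − 85 = 49 mm
δ = F/k = 1130/37.747 = 29.936 mm
δ < δ_solid → spring does not go solid

NO, δ = 29.9 mm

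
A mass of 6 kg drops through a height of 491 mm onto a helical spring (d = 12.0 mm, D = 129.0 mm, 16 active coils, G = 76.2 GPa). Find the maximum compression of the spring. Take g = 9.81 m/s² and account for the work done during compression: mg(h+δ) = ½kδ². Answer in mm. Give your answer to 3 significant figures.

111 mm

k = Gd⁴/(8D³N_a) = (76.2×10³)(12.0⁴)/(8·129.0³·16) = 5.7504 N/mm
W = mg = 6 × 9.81 = 58.86 N
½kδ² − Wδ − Wh = 0 → δ = (W + √(W² + 2kWh))/k
δ = (58.86 + √(3464.5 + 332378))/5.7504 = (58.86 + 579.52)/5.7504 = 111.01 mm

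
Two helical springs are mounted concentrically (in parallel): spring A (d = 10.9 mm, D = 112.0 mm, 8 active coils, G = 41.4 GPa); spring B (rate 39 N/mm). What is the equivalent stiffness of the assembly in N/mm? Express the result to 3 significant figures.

45.5 N/mm

k_A = Gd⁴/(8D³N_a) = (41.4×10³)(10.9⁴)/(8·112.0³·8) = 6.4994 N/mm
Parallel: k_eq = 6.4994 + 39 = 45.499 N/mm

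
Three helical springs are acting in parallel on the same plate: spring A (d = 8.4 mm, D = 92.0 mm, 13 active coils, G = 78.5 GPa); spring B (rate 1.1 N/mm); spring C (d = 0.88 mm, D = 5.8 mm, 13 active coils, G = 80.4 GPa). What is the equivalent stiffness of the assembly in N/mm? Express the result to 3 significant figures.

8.30 N/mm

k_A = Gd⁴/(8D³N_a) = (78.5×10³)(8.4⁴)/(8·92.0³·13) = 4.826 N/mm
k_C = Gd⁴/(8D³N_a) = (80.4×10³)(0.88⁴)/(8·5.8³·13) = 2.3761 N/mm
Parallel: k_eq = 4.826 + 1.1 + 2.3761 = 8.3022 N/mm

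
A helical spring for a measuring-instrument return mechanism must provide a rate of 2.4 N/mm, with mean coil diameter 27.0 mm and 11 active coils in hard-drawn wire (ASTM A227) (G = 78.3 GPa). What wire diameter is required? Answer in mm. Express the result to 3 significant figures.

d = (8D³N_a·k / G)^(1/4) = (8·27.0³·11·2.4 / (78.3×10³))^0.25
  = (53.091)^0.25 = 2.6993 mm

2.70 mm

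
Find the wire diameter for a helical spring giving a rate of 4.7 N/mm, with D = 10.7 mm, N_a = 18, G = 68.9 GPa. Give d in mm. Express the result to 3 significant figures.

1.86 mm

d = (8D³N_a·k / G)^(1/4) = (8·10.7³·18·4.7 / (68.9×10³))^0.25
  = (12.034)^0.25 = 1.8625 mm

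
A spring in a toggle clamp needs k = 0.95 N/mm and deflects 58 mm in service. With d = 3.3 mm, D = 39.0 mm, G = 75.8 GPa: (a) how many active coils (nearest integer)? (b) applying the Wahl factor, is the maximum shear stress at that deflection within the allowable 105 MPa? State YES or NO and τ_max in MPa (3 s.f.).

(a) 20 coils; (b) NO, τ_max = 170 MPa

N_a = Gd⁴/(8D³k) = (75.8×10³)(3.3⁴)/(8·39.0³·0.95) = 19.94 → N_a = 20
Actual rate k = Gd⁴/(8D³·20) = 0.94713 N/mm
Working load F = kδ = 0.94713·58 = 54.934 N
C = 39.0/3.3 = 11.8182; K_W = (4C−1)/(4C−4)+0.615/C = 1.1214
τ_max = K_W·8FD/(πd³) = 1.1214·151.81 = 170.24 MPa
τ_max > 105 MPa → exceeds allowable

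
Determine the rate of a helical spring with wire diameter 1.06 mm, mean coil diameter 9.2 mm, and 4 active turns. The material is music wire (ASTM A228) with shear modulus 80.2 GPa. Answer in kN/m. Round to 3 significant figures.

k = Gd⁴/(8D³N_a) = (80.2×10³ × 1.06⁴) / (8 × 9.2³ × 4)
  = 101251 / 24918 = 4.0634 N/mm

4.06 kN/m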